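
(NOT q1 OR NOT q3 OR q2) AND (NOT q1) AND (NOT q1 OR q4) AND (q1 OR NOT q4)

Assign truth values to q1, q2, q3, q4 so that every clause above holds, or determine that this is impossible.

q1: false; q2: false; q3: true; q4: false

(NOT q1) alone gives q1 = false.
(NOT q4) alone gives q4 = false.
All clauses hold; q2, q3 can take either value.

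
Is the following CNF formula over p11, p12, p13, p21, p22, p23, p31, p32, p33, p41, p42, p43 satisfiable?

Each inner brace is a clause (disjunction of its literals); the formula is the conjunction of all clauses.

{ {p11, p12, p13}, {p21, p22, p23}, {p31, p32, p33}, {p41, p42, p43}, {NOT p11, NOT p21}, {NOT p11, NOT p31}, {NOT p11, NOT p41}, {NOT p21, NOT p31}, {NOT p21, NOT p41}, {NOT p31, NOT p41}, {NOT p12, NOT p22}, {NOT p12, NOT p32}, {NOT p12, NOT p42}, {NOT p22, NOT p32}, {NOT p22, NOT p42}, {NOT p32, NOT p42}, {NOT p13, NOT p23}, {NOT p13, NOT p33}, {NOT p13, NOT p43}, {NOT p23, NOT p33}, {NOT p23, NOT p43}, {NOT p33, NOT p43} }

Try p11 = false.
Try p12 = true.
From the singleton clause (NOT p22), p22 = false.
From the singleton clause (NOT p32), p32 = false.
From the singleton clause (NOT p42), p42 = false.
Try p21 = true.
From the singleton clause (NOT p31), p31 = false.
From the singleton clause (p33), p33 = true.
From the singleton clause (NOT p41), p41 = false.
From the singleton clause (p43), p43 = true.
Now (NOT p43) is unsatisfied and unit — conflict.
That branch fails; take p21 = false instead.
From the singleton clause (p23), p23 = true.
From the singleton clause (NOT p13), p13 = false.
From the singleton clause (NOT p33), p33 = false.
From the singleton clause (p31), p31 = true.
From the singleton clause (NOT p41), p41 = false.
From the singleton clause (p43), p43 = true.
Now (NOT p43) is unsatisfied and unit — conflict.
Neither p21 = true nor p21 = false works.
That branch fails; take p12 = false instead.
From the singleton clause (p13), p13 = true.
From the singleton clause (NOT p23), p23 = false.
From the singleton clause (NOT p33), p33 = false.
From the singleton clause (NOT p43), p43 = false.
Try p21 = true.
From the singleton clause (NOT p31), p31 = false.
From the singleton clause (p32), p32 = true.
From the singleton clause (NOT p41), p41 = false.
From the singleton clause (p42), p42 = true.
Now (NOT p42) is unsatisfied and unit — conflict.
That branch fails; take p21 = false instead.
From the singleton clause (p22), p22 = true.
From the singleton clause (NOT p32), p32 = false.
From the singleton clause (p31), p31 = true.
From the singleton clause (NOT p41), p41 = false.
From the singleton clause (p42), p42 = true.
Now (NOT p42) is unsatisfied and unit — conflict.
Neither p21 = true nor p21 = false works.
Neither p12 = true nor p12 = false works.
That branch fails; take p11 = true instead.
From the singleton clause (NOT p21), p21 = false.
From the singleton clause (NOT p31), p31 = false.
From the singleton clause (NOT p41), p41 = false.
Try p22 = true.
From the singleton clause (NOT p12), p12 = false.
From the singleton clause (NOT p32), p32 = false.
From the singleton clause (p33), p33 = true.
From the singleton clause (NOT p42), p42 = false.
From the singleton clause (p43), p43 = true.
Now (NOT p43) is unsatisfied and unit — conflict.
That branch fails; take p22 = false instead.
From the singleton clause (p23), p23 = true.
From the singleton clause (NOT p13), p13 = false.
From the singleton clause (NOT p33), p33 = false.
From the singleton clause (p32), p32 = true.
From the singleton clause (NOT p12), p12 = false.
From the singleton clause (NOT p42), p42 = false.
From the singleton clause (p43), p43 = true.
Now (NOT p43) is unsatisfied and unit — conflict.
Neither p22 = true nor p22 = false works.
Neither p11 = true nor p11 = false works.
No assignment satisfies every clause.

Unsatisfiable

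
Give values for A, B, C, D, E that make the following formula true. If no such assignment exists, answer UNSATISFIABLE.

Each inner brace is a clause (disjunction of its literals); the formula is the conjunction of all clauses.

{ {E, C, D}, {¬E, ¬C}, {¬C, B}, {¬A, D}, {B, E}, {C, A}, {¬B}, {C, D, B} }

The clause (¬B) is unit, so B = False.
The clause (¬C) is unit, so C = False.
The clause (E) is unit, so E = True.
The clause (A) is unit, so A = True.
The clause (D) is unit, so D = True.
All clauses are satisfied.

A=True; B=False; C=False; D=True; E=True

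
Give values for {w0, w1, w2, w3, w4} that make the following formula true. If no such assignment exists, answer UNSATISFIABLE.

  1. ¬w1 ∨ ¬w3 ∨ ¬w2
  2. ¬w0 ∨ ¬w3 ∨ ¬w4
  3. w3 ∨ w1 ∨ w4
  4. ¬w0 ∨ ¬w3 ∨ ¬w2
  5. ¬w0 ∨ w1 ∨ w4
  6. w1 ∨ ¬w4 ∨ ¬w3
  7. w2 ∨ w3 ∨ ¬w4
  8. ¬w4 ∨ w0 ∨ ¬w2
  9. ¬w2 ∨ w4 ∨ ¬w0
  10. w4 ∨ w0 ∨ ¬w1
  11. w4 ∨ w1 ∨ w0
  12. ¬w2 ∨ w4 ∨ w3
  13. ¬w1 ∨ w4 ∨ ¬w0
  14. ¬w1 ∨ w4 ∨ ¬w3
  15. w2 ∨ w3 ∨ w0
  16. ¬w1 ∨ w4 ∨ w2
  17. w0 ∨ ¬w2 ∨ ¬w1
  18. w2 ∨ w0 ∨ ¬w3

w0 ↦ True,  w1 ↦ True,  w2 ↦ True,  w3 ↦ False,  w4 ↦ True

Branch on w1: set w1 = True.
Branch on w3: set w3 = False.
Branch on w2: set w2 = True.
Unit clause (w4) forces w4 = True.
Unit clause (w0) forces w0 = True.
All clauses are satisfied.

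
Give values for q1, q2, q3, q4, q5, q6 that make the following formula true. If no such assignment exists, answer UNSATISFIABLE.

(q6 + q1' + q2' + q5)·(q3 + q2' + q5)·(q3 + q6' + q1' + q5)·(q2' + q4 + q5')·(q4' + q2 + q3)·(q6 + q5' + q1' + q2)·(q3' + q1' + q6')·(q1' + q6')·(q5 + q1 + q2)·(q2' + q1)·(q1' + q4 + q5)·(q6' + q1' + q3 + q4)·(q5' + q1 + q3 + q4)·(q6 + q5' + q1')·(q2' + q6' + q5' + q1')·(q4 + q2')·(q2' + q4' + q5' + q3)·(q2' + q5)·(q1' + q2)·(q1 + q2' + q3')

Try q1 = 0.
(q2') alone gives q2 = 0.
(q5) alone gives q5 = 1.
Try q4 = 1.
(q3) alone gives q3 = 1.
No clause remains; q6 is free.

q1 ↦ 0, q2 ↦ 0, q3 ↦ 1, q4 ↦ 1, q5 ↦ 1, q6 ↦ 0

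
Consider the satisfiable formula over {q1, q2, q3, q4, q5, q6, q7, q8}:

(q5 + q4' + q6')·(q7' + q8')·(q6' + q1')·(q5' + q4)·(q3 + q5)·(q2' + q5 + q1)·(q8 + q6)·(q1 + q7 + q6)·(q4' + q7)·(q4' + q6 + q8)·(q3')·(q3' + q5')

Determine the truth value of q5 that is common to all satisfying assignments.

Suppose q5 = 0.
The clause (q3) is unit, so q3 = 1.
But (q3') is also a unit clause — contradiction.
So every satisfying assignment has q5 = True.

True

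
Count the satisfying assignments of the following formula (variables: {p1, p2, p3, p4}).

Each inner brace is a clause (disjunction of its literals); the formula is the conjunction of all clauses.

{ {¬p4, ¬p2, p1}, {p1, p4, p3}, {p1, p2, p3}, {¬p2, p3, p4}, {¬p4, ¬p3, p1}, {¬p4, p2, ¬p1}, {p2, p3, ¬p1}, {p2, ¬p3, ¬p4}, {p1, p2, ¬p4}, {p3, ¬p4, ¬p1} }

There are 2^4 = 16 truth assignments over (p1, p2, p3, p4).
Check each against the 10 clauses (columns in the order p1, p2, p3, p4):
  F F F F  ✗ fails (p1 ∨ p4 ∨ p3)
  F F F T  ✗ fails (p1 ∨ p2 ∨ p3)
  F F T F  ✓ satisfies all
  F F T T  ✗ fails (¬p4 ∨ ¬p3 ∨ p1)
  F T F F  ✗ fails (p1 ∨ p4 ∨ p3)
  F T F T  ✗ fails (¬p4 ∨ ¬p2 ∨ p1)
  F T T F  ✓ satisfies all
  F T T T  ✗ fails (¬p4 ∨ ¬p2 ∨ p1)
  T F F F  ✗ fails (p2 ∨ p3 ∨ ¬p1)
  T F F T  ✗ fails (¬p4 ∨ p2 ∨ ¬p1)
  T F T F  ✓ satisfies all
  T F T T  ✗ fails (¬p4 ∨ p2 ∨ ¬p1)
  T T F F  ✗ fails (¬p2 ∨ p3 ∨ p4)
  T T F T  ✗ fails (p3 ∨ ¬p4 ∨ ¬p1)
  T T T F  ✓ satisfies all
  T T T T  ✓ satisfies all
5 of the 16 rows are models.

5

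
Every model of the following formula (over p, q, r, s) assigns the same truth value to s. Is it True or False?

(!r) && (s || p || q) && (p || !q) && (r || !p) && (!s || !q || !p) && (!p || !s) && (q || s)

Suppose s = false.
The clause (!r) is unit, so r = false.
The clause (!p) is unit, so p = false.
The clause (q) is unit, so q = true.
Now (!q) is unsatisfied and unit — conflict.
So every satisfying assignment has s = True.

True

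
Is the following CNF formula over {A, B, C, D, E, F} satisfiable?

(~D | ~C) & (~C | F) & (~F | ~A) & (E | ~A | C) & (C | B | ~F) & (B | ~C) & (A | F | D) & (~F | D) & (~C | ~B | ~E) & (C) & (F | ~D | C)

Unit clause (C) forces C = 1.
Unit clause (~D) forces D = 0.
Unit clause (F) forces F = 1.
That conflicts with the unit clause (~F).
No assignment satisfies every clause.

No, unsatisfiable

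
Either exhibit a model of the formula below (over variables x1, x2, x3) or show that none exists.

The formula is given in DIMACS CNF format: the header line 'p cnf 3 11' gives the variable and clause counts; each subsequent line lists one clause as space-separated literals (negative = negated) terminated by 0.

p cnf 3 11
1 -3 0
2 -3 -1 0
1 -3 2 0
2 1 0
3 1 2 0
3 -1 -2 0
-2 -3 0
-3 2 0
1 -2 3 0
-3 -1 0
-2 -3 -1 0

Branch on x1: set x1 = True.
(¬x3) alone gives x3 = False.
(¬x2) alone gives x2 = False.
All clauses are satisfied.

x1=True, x2=False, x3=False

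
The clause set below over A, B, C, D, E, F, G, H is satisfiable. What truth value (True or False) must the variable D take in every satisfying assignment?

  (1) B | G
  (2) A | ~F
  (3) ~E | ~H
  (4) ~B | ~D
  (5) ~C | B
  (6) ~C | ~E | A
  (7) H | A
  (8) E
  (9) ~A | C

Suppose D = 1.
From the singleton clause (~B), B = 0.
From the singleton clause (G), G = 1.
From the singleton clause (~C), C = 0.
From the singleton clause (E), E = 1.
From the singleton clause (~H), H = 0.
From the singleton clause (A), A = 1.
Now (~A) is unsatisfied and unit — conflict.
So every satisfying assignment has D = False.

False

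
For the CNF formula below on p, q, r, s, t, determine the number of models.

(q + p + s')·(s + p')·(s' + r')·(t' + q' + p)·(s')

There are 2^5 = 32 truth assignments over (p, q, r, s, t).
Split on r. With r = 1, the clauses containing r are satisfied and r' drops from the rest; 3 of the 2^4 = 16 assignments to the other variables satisfy what remains.
With r = 0, by the same count on the reduced clause set, 3 assignments work.
(One model: p=F, q=F, r=F, s=F, t=F.)
Total: 3 + 3 = 6.

6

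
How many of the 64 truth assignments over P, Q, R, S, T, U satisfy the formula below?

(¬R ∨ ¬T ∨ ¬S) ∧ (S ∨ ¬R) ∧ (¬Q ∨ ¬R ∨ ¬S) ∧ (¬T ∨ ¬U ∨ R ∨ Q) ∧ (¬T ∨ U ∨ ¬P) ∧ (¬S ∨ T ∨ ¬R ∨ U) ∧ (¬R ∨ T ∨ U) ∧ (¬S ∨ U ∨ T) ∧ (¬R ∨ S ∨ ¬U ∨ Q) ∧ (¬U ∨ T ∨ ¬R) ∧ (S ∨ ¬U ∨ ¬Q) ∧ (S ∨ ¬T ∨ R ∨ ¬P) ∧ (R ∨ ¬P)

There are 2^6 = 64 truth assignments over (P, Q, R, S, T, U).
Split on P. With P = True, the clauses containing P are satisfied and ¬P drops from the rest; 0 of the 2^5 = 32 assignments to the other variables satisfy what remains.
With P = False, by the same count on the reduced clause set, 10 assignments work.
(One model: P=F, Q=F, R=F, S=F, T=F, U=F.)
Total: 0 + 10 = 10.

10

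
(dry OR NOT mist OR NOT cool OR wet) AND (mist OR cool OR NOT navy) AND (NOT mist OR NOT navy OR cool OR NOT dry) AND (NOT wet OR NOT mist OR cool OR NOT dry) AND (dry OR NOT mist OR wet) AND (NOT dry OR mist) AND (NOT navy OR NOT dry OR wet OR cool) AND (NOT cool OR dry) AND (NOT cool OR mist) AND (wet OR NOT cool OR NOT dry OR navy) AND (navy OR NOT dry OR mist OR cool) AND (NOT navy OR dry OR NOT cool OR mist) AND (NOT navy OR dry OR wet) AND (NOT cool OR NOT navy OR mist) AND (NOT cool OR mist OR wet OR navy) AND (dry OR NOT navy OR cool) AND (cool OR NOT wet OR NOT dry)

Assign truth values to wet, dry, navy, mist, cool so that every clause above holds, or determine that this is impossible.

Case dry = true:
From the singleton clause (mist), mist = true.
Case navy = true:
From the singleton clause (cool), cool = true.
Every clause is now satisfied; wet is unconstrained.

wet: false; dry: true; navy: true; mist: true; cool: true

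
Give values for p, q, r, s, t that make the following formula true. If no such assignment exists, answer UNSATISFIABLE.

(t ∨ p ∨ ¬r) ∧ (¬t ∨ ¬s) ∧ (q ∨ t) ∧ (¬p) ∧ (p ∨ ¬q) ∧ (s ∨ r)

p: False,  q: False,  r: True,  s: False,  t: True

The clause (¬p) is unit, so p = False.
The clause (¬q) is unit, so q = False.
The clause (t) is unit, so t = True.
The clause (¬s) is unit, so s = False.
The clause (r) is unit, so r = True.
Every clause now holds.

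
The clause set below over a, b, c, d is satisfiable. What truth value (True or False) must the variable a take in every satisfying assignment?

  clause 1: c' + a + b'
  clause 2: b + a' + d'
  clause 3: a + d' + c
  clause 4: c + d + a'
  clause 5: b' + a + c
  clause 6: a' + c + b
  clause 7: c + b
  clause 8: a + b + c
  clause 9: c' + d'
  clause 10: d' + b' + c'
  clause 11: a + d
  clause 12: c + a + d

Suppose a = 0.
Unit clause (d) forces d = 1.
Unit clause (c) forces c = 1.
But (c') is also a unit clause — contradiction.
So every satisfying assignment has a = True.

True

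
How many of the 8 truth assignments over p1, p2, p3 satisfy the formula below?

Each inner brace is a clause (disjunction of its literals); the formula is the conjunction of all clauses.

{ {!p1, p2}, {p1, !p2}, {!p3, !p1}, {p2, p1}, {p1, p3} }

1

There are 2^3 = 8 truth assignments over (p1, p2, p3).
Check each against the 5 clauses (columns in the order p1, p2, p3):
  F F F  ✗ fails (p2 || p1)
  F F T  ✗ fails (p2 || p1)
  F T F  ✗ fails (p1 || !p2)
  F T T  ✗ fails (p1 || !p2)
  T F F  ✗ fails (!p1 || p2)
  T F T  ✗ fails (!p1 || p2)
  T T F  ✓ satisfies all
  T T T  ✗ fails (!p3 || !p1)
1 of the 8 rows is a model.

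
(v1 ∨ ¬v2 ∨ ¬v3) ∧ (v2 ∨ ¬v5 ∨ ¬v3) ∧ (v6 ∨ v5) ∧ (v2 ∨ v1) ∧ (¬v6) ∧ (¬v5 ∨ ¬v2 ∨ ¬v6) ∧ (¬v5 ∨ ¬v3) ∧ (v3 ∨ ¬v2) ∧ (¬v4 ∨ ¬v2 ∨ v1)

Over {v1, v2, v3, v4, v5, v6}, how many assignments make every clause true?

There are 2^6 = 64 truth assignments over (v1, v2, v3, v4, v5, v6).
Split on v2. With v2 = True, the clauses containing v2 are satisfied and ¬v2 drops from the rest; 0 of the 2^5 = 32 assignments to the other variables satisfy what remains.
With v2 = False, by the same count on the reduced clause set, 2 assignments work.
(One model: v1=T, v2=F, v3=F, v4=F, v5=T, v6=F.)
Total: 0 + 2 = 2.

2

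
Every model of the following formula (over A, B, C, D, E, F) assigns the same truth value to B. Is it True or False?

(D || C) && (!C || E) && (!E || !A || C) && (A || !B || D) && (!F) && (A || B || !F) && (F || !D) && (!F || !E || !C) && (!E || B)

Suppose B = false.
(!F) alone gives F = false.
(!D) alone gives D = false.
(C) alone gives C = true.
(E) alone gives E = true.
But (!E) is also a unit clause — contradiction.
So every satisfying assignment has B = True.

True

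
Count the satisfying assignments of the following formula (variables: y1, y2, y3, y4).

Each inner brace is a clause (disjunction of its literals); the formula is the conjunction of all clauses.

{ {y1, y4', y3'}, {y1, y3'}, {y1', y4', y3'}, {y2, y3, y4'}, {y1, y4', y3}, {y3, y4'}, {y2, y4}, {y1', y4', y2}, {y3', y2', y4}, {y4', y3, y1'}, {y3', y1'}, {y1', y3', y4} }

2

There are 2^4 = 16 truth assignments over (y1, y2, y3, y4).
Check each against the 12 clauses (columns in the order y1, y2, y3, y4):
  F F F F  ✗ fails (y2 + y4)
  F F F T  ✗ fails (y2 + y3 + y4')
  F F T F  ✗ fails (y1 + y3')
  F F T T  ✗ fails (y1 + y4' + y3')
  F T F F  ✓ satisfies all
  F T F T  ✗ fails (y1 + y4' + y3)
  F T T F  ✗ fails (y1 + y3')
  F T T T  ✗ fails (y1 + y4' + y3')
  T F F F  ✗ fails (y2 + y4)
  T F F T  ✗ fails (y2 + y3 + y4')
  T F T F  ✗ fails (y2 + y4)
  T F T T  ✗ fails (y1' + y4' + y3')
  T T F F  ✓ satisfies all
  T T F T  ✗ fails (y3 + y4')
  T T T F  ✗ fails (y3' + y2' + y4)
  T T T T  ✗ fails (y1' + y4' + y3')
2 of the 16 rows are models.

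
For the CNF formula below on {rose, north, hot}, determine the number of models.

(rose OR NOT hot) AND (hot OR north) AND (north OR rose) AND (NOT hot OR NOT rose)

2

There are 2^3 = 8 truth assignments over (rose, north, hot).
Check each against the 4 clauses (columns in the order rose, north, hot):
  F F F  ✗ fails (hot OR north)
  F F T  ✗ fails (rose OR NOT hot)
  F T F  ✓ satisfies all
  F T T  ✗ fails (rose OR NOT hot)
  T F F  ✗ fails (hot OR north)
  T F T  ✗ fails (NOT hot OR NOT rose)
  T T F  ✓ satisfies all
  T T T  ✗ fails (NOT hot OR NOT rose)
2 of the 8 rows are models.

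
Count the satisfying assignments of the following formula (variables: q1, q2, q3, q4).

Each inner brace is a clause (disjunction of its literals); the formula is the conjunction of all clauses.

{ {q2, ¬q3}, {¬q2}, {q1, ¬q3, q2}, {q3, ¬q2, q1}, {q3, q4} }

2

There are 2^4 = 16 truth assignments over (q1, q2, q3, q4).
Split on q4. With q4 = True, the clauses containing q4 are satisfied and ¬q4 drops from the rest; 2 of the 2^3 = 8 assignments to the other variables satisfy what remains.
With q4 = False, by the same count on the reduced clause set, 0 assignments work.
(One model: q1=F, q2=F, q3=F, q4=T.)
Total: 2 + 0 = 2.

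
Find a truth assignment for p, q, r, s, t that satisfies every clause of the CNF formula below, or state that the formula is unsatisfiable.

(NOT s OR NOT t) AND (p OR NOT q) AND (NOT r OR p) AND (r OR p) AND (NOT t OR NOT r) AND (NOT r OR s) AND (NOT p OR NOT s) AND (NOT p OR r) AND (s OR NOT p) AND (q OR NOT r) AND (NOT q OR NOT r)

UNSATISFIABLE

Case s = false:
Unit clause (NOT r) forces r = false.
Unit clause (p) forces p = true.
But (NOT p) is also a unit clause — contradiction.
That branch fails; take s = true instead.
Unit clause (NOT t) forces t = false.
Unit clause (NOT p) forces p = false.
Unit clause (NOT q) forces q = false.
Unit clause (NOT r) forces r = false.
But (r) is also a unit clause — contradiction.
Either choice for s ends in contradiction.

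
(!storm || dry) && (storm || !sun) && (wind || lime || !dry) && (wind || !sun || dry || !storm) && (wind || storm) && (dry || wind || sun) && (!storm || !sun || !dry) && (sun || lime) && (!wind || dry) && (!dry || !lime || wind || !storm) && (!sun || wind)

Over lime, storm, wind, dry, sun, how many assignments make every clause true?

There are 2^5 = 32 truth assignments over (lime, storm, wind, dry, sun).
Split on sun. With sun = true, the clauses containing sun are satisfied and !sun drops from the rest; 0 of the 2^4 = 16 assignments to the other variables satisfy what remains.
With sun = false, by the same count on the reduced clause set, 2 assignments work.
Total: 0 + 2 = 2.

2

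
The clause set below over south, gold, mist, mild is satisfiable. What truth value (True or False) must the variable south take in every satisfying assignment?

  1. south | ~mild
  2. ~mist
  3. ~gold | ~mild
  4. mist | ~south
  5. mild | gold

False

Suppose south = 1.
(~mist) alone gives mist = 0.
Now (mist) is unsatisfied and unit — conflict.
So every satisfying assignment has south = False.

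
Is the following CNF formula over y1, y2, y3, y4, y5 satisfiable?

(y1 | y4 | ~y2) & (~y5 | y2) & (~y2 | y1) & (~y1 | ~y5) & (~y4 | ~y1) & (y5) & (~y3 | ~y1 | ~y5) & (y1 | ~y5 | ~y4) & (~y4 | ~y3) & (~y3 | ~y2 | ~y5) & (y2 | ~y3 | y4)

No

(y5) alone gives y5 = 1.
(y2) alone gives y2 = 1.
(y1) alone gives y1 = 1.
That conflicts with the unit clause (~y1).
No assignment satisfies every clause.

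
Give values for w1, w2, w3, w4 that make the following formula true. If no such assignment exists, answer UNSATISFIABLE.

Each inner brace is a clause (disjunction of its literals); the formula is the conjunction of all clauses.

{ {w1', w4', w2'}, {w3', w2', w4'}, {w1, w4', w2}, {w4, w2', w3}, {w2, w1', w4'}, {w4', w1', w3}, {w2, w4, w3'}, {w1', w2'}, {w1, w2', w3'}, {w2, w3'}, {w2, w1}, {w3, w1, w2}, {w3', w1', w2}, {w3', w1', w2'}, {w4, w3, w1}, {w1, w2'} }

Branch on w1: set w1 = 1.
Unit clause (w2') forces w2 = 0.
Unit clause (w4') forces w4 = 0.
Unit clause (w3') forces w3 = 0.
All clauses are satisfied.

w1 ↦ 1, w2 ↦ 0, w3 ↦ 0, w4 ↦ 0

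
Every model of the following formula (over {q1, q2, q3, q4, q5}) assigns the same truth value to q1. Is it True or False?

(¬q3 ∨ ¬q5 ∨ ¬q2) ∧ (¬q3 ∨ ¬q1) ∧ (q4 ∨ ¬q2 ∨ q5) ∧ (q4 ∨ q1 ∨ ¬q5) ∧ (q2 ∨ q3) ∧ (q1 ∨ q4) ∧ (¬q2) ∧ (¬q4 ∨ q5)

Suppose q1 = True.
(¬q3) alone gives q3 = False.
(q2) alone gives q2 = True.
That conflicts with the unit clause (¬q2).
So every satisfying assignment has q1 = False.

False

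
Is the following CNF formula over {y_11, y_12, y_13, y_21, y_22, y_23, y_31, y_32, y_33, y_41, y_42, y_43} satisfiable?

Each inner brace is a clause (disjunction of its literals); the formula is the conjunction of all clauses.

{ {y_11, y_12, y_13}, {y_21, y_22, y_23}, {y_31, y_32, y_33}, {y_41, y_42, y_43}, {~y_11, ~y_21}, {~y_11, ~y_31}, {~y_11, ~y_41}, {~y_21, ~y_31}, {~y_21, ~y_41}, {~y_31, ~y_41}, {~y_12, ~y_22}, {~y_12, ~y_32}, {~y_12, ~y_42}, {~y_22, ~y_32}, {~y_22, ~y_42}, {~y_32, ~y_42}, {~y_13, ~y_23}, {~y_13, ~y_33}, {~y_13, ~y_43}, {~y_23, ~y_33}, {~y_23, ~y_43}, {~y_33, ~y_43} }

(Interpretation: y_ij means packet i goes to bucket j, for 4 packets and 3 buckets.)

No

Suppose y_11 = 0.
Suppose y_12 = 1.
Unit clause (~y_22) forces y_22 = 0.
Unit clause (~y_32) forces y_32 = 0.
Unit clause (~y_42) forces y_42 = 0.
Suppose y_21 = 1.
Unit clause (~y_31) forces y_31 = 0.
Unit clause (y_33) forces y_33 = 1.
Unit clause (~y_41) forces y_41 = 0.
Unit clause (y_43) forces y_43 = 1.
That conflicts with the unit clause (~y_43).
Backtrack on y_21: now try y_21 = 0.
Unit clause (y_23) forces y_23 = 1.
Unit clause (~y_13) forces y_13 = 0.
Unit clause (~y_33) forces y_33 = 0.
Unit clause (y_31) forces y_31 = 1.
Unit clause (~y_41) forces y_41 = 0.
Unit clause (y_43) forces y_43 = 1.
That conflicts with the unit clause (~y_43).
Both values of y_21 lead to a conflict.
Backtrack on y_12: now try y_12 = 0.
Unit clause (y_13) forces y_13 = 1.
Unit clause (~y_23) forces y_23 = 0.
Unit clause (~y_33) forces y_33 = 0.
Unit clause (~y_43) forces y_43 = 0.
Suppose y_21 = 1.
Unit clause (~y_31) forces y_31 = 0.
Unit clause (y_32) forces y_32 = 1.
Unit clause (~y_41) forces y_41 = 0.
Unit clause (y_42) forces y_42 = 1.
That conflicts with the unit clause (~y_42).
Backtrack on y_21: now try y_21 = 0.
Unit clause (y_22) forces y_22 = 1.
Unit clause (~y_32) forces y_32 = 0.
Unit clause (y_31) forces y_31 = 1.
Unit clause (~y_41) forces y_41 = 0.
Unit clause (y_42) forces y_42 = 1.
That conflicts with the unit clause (~y_42).
Both values of y_21 lead to a conflict.
Both values of y_12 lead to a conflict.
Backtrack on y_11: now try y_11 = 1.
Unit clause (~y_21) forces y_21 = 0.
Unit clause (~y_31) forces y_31 = 0.
Unit clause (~y_41) forces y_41 = 0.
Suppose y_22 = 1.
Unit clause (~y_12) forces y_12 = 0.
Unit clause (~y_32) forces y_32 = 0.
Unit clause (y_33) forces y_33 = 1.
Unit clause (~y_42) forces y_42 = 0.
Unit clause (y_43) forces y_43 = 1.
That conflicts with the unit clause (~y_43).
Backtrack on y_22: now try y_22 = 0.
Unit clause (y_23) forces y_23 = 1.
Unit clause (~y_13) forces y_13 = 0.
Unit clause (~y_33) forces y_33 = 0.
Unit clause (y_32) forces y_32 = 1.
Unit clause (~y_12) forces y_12 = 0.
Unit clause (~y_42) forces y_42 = 0.
Unit clause (y_43) forces y_43 = 1.
That conflicts with the unit clause (~y_43).
Both values of y_22 lead to a conflict.
Both values of y_11 lead to a conflict.
No assignment satisfies every clause.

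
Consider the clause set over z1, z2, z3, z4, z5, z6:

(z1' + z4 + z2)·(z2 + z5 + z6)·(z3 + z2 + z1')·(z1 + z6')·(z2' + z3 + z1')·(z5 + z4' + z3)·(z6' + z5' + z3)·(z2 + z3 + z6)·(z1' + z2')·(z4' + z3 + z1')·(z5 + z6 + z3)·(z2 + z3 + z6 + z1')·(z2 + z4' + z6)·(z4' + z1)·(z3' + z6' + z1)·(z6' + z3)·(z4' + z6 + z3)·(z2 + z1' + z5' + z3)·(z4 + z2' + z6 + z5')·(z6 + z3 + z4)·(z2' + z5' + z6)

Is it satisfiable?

Branch on z1: set z1 = 1.
Unit clause (z2') forces z2 = 0.
Unit clause (z4) forces z4 = 1.
Unit clause (z3) forces z3 = 1.
Unit clause (z6) forces z6 = 1.
Every clause is now satisfied; z5 is unconstrained.
A satisfying assignment: z1: 1; z2: 0; z3: 1; z4: 1; z5: 0; z6: 1.

Yes, satisfiable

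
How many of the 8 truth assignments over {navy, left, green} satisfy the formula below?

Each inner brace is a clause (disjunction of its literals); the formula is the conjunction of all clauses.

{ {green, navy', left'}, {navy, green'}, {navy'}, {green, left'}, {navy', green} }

1

There are 2^3 = 8 truth assignments over (navy, left, green).
Check each against the 5 clauses (columns in the order navy, left, green):
  F F F  ✓ satisfies all
  F F T  ✗ fails (navy + green')
  F T F  ✗ fails (green + left')
  F T T  ✗ fails (navy + green')
  T F F  ✗ fails (navy')
  T F T  ✗ fails (navy')
  T T F  ✗ fails (green + navy' + left')
  T T T  ✗ fails (navy')
1 of the 8 rows is a model.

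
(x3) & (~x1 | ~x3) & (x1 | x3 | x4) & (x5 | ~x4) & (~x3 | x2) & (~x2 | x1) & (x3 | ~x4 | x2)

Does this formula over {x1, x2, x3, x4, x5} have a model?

No, unsatisfiable

Unit clause (x3) forces x3 = 1.
Unit clause (~x1) forces x1 = 0.
Unit clause (x2) forces x2 = 1.
Now (~x2) is unsatisfied and unit — conflict.
No assignment satisfies every clause.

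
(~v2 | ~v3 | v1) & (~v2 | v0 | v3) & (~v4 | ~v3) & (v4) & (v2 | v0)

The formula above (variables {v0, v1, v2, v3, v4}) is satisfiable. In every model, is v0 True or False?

Suppose v0 = 0.
The clause (v4) is unit, so v4 = 1.
The clause (~v3) is unit, so v3 = 0.
The clause (~v2) is unit, so v2 = 0.
But (v2) is also a unit clause — contradiction.
So every satisfying assignment has v0 = True.

True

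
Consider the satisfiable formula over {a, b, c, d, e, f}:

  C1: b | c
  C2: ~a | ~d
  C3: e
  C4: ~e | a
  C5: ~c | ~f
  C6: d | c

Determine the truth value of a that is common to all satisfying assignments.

True

Suppose a = 0.
From the singleton clause (e), e = 1.
That conflicts with the unit clause (~e).
So every satisfying assignment has a = True.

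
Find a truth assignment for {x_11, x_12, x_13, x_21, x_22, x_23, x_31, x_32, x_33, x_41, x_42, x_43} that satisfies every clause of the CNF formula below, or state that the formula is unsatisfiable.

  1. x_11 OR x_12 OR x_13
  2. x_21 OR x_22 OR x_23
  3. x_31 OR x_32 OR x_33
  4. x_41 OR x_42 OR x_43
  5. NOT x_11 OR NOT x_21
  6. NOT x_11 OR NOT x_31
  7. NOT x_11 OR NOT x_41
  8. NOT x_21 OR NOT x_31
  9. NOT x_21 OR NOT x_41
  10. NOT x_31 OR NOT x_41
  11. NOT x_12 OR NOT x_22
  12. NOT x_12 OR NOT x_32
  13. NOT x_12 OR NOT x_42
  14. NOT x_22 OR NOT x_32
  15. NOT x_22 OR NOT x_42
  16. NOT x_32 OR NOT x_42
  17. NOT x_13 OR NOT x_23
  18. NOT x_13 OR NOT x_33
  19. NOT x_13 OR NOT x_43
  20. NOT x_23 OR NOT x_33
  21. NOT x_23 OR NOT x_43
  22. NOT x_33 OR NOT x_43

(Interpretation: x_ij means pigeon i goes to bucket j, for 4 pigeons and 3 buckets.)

Try x_11 = false.
Try x_12 = true.
Unit clause (NOT x_22) forces x_22 = false.
Unit clause (NOT x_32) forces x_32 = false.
Unit clause (NOT x_42) forces x_42 = false.
Try x_21 = true.
Unit clause (NOT x_31) forces x_31 = false.
Unit clause (x_33) forces x_33 = true.
Unit clause (NOT x_41) forces x_41 = false.
Unit clause (x_43) forces x_43 = true.
That conflicts with the unit clause (NOT x_43).
Undo x_21 and try x_21 = false.
Unit clause (x_23) forces x_23 = true.
Unit clause (NOT x_13) forces x_13 = false.
Unit clause (NOT x_33) forces x_33 = false.
Unit clause (x_31) forces x_31 = true.
Unit clause (NOT x_41) forces x_41 = false.
Unit clause (x_43) forces x_43 = true.
That conflicts with the unit clause (NOT x_43).
Neither x_21 = true nor x_21 = false works.
Undo x_12 and try x_12 = false.
Unit clause (x_13) forces x_13 = true.
Unit clause (NOT x_23) forces x_23 = false.
Unit clause (NOT x_33) forces x_33 = false.
Unit clause (NOT x_43) forces x_43 = false.
Try x_21 = true.
Unit clause (NOT x_31) forces x_31 = false.
Unit clause (x_32) forces x_32 = true.
Unit clause (NOT x_41) forces x_41 = false.
Unit clause (x_42) forces x_42 = true.
That conflicts with the unit clause (NOT x_42).
Undo x_21 and try x_21 = false.
Unit clause (x_22) forces x_22 = true.
Unit clause (NOT x_32) forces x_32 = false.
Unit clause (x_31) forces x_31 = true.
Unit clause (NOT x_41) forces x_41 = false.
Unit clause (x_42) forces x_42 = true.
That conflicts with the unit clause (NOT x_42).
Neither x_21 = true nor x_21 = false works.
Neither x_12 = true nor x_12 = false works.
Undo x_11 and try x_11 = true.
Unit clause (NOT x_21) forces x_21 = false.
Unit clause (NOT x_31) forces x_31 = false.
Unit clause (NOT x_41) forces x_41 = false.
Try x_22 = true.
Unit clause (NOT x_12) forces x_12 = false.
Unit clause (NOT x_32) forces x_32 = false.
Unit clause (x_33) forces x_33 = true.
Unit clause (NOT x_42) forces x_42 = false.
Unit clause (x_43) forces x_43 = true.
That conflicts with the unit clause (NOT x_43).
Undo x_22 and try x_22 = false.
Unit clause (x_23) forces x_23 = true.
Unit clause (NOT x_13) forces x_13 = false.
Unit clause (NOT x_33) forces x_33 = false.
Unit clause (x_32) forces x_32 = true.
Unit clause (NOT x_12) forces x_12 = false.
Unit clause (NOT x_42) forces x_42 = false.
Unit clause (x_43) forces x_43 = true.
That conflicts with the unit clause (NOT x_43).
Neither x_22 = true nor x_22 = false works.
Neither x_11 = true nor x_11 = false works.

UNSATISFIABLE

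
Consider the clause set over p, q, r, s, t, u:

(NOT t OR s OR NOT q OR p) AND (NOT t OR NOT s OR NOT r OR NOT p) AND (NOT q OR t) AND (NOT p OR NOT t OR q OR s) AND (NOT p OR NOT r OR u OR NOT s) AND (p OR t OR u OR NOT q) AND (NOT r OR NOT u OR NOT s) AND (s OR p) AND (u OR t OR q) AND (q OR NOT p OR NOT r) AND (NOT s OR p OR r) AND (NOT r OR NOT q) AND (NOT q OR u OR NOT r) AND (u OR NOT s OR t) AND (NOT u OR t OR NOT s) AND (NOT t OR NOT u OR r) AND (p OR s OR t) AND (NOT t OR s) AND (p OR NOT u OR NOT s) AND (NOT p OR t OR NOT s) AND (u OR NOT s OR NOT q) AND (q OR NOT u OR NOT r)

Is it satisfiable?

Suppose q = false.
Suppose s = true.
Suppose r = true.
(NOT u) alone gives u = false.
(NOT p) alone gives p = false.
(t) alone gives t = true.
All clauses are satisfied.
A satisfying assignment: p=false,  q=false,  r=true,  s=true,  t=true,  u=false.

Yes, satisfiable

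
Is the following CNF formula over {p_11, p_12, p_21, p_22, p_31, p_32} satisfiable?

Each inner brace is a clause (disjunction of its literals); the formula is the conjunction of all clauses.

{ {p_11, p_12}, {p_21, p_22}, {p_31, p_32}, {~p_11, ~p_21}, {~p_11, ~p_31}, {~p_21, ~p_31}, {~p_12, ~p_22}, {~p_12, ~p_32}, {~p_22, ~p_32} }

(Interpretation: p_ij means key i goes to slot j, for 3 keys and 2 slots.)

Case p_11 = 1:
(~p_21) alone gives p_21 = 0.
(p_22) alone gives p_22 = 1.
(~p_31) alone gives p_31 = 0.
(p_32) alone gives p_32 = 1.
That conflicts with the unit clause (~p_32).
That branch fails; take p_11 = 0 instead.
(p_12) alone gives p_12 = 1.
(~p_22) alone gives p_22 = 0.
(p_21) alone gives p_21 = 1.
(~p_31) alone gives p_31 = 0.
(p_32) alone gives p_32 = 1.
That conflicts with the unit clause (~p_32).
Both values of p_11 lead to a conflict.
No assignment satisfies every clause.

No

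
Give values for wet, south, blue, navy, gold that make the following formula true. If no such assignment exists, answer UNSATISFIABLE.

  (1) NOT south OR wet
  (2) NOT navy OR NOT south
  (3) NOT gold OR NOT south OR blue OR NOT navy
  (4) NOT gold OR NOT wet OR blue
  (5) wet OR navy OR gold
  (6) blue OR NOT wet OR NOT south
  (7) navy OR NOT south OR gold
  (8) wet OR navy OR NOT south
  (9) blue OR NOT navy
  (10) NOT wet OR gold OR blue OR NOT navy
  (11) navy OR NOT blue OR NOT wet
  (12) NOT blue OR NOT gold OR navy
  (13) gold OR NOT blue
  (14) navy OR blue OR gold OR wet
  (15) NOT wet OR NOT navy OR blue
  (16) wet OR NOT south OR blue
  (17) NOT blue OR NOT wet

Branch on south: set south = false.
Branch on blue: set blue = false.
Unit clause (NOT navy) forces navy = false.
Branch on gold: set gold = true.
Unit clause (NOT wet) forces wet = false.
Every clause now holds.

wet=false,  south=false,  blue=false,  navy=false,  gold=true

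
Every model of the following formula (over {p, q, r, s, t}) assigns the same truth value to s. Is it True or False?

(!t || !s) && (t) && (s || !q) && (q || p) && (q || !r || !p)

False

Suppose s = true.
(!t) alone gives t = false.
Now (t) is unsatisfied and unit — conflict.
So every satisfying assignment has s = False.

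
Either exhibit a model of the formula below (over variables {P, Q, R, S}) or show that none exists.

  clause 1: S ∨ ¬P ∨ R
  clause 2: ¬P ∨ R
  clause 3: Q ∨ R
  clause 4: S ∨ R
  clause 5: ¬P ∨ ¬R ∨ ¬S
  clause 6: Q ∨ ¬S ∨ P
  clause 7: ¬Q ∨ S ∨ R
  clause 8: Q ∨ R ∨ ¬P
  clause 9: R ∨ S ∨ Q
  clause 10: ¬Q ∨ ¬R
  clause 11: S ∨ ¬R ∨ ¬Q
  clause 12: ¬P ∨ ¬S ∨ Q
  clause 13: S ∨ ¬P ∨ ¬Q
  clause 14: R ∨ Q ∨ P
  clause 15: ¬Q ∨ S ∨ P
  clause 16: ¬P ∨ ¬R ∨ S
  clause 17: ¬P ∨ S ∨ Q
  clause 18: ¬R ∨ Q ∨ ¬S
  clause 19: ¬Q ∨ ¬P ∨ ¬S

Branch on P: set P = False.
Branch on Q: set Q = False.
The clause (R) is unit, so R = True.
The clause (¬S) is unit, so S = False.
Every clause now holds.

P: False,  Q: False,  R: True,  S: False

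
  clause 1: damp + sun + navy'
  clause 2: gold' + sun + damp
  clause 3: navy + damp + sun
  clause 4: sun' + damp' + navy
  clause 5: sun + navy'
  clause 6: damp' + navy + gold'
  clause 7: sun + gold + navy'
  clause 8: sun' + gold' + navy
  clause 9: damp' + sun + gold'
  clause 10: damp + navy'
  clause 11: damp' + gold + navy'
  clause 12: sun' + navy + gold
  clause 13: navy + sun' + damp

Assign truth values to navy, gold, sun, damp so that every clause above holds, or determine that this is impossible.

navy ↦ 0; gold ↦ 0; sun ↦ 0; damp ↦ 1

Suppose sun = 0.
From the singleton clause (navy'), navy = 0.
From the singleton clause (damp), damp = 1.
From the singleton clause (gold'), gold = 0.
Every clause now holds.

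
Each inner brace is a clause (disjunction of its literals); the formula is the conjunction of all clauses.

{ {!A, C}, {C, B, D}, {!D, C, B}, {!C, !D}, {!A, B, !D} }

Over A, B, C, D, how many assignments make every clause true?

6

There are 2^4 = 16 truth assignments over (A, B, C, D).
Check each against the 5 clauses (columns in the order A, B, C, D):
  F F F F  ✗ fails (C || B || D)
  F F F T  ✗ fails (!D || C || B)
  F F T F  ✓ satisfies all
  F F T T  ✗ fails (!C || !D)
  F T F F  ✓ satisfies all
  F T F T  ✓ satisfies all
  F T T F  ✓ satisfies all
  F T T T  ✗ fails (!C || !D)
  T F F F  ✗ fails (!A || C)
  T F F T  ✗ fails (!A || C)
  T F T F  ✓ satisfies all
  T F T T  ✗ fails (!C || !D)
  T T F F  ✗ fails (!A || C)
  T T F T  ✗ fails (!A || C)
  T T T F  ✓ satisfies all
  T T T T  ✗ fails (!C || !D)
6 of the 16 rows are models.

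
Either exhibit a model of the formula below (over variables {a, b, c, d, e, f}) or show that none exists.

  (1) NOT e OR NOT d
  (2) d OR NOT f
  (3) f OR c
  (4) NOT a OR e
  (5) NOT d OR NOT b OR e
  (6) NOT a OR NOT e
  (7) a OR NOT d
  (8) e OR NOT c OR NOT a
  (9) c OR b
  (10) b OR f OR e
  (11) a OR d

Branch on e: set e = false.
From the singleton clause (NOT a), a = false.
From the singleton clause (NOT d), d = false.
But (d) is also a unit clause — contradiction.
So e must be the other value — set e = true.
From the singleton clause (NOT d), d = false.
From the singleton clause (NOT f), f = false.
From the singleton clause (c), c = true.
From the singleton clause (NOT a), a = false.
But (a) is also a unit clause — contradiction.
Both values of e lead to a conflict.

UNSATISFIABLE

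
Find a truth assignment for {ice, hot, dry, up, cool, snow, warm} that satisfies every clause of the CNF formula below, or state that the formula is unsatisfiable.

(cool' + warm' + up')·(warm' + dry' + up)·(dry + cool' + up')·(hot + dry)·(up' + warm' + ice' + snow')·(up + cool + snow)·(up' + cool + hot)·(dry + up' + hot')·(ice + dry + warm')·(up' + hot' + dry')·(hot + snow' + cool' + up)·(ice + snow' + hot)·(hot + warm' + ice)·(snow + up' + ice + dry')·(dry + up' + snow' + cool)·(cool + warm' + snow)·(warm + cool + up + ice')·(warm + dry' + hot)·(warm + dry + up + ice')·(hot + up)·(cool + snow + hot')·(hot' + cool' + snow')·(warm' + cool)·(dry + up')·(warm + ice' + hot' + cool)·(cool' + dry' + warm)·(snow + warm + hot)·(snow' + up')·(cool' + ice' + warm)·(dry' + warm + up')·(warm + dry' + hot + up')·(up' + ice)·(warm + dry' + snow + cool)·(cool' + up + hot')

Suppose hot = 1.
Suppose dry = 1.
(up') alone gives up = 0.
(warm') alone gives warm = 0.
(cool') alone gives cool = 0.
(snow) alone gives snow = 1.
(ice') alone gives ice = 0.
Every clause now holds.

ice=0,  hot=1,  dry=1,  up=0,  cool=0,  snow=1,  warm=0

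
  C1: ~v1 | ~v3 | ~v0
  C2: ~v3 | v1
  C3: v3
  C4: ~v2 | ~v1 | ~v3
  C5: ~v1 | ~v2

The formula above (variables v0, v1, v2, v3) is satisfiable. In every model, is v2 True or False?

False

Suppose v2 = 1.
Unit clause (v3) forces v3 = 1.
Unit clause (v1) forces v1 = 1.
That conflicts with the unit clause (~v1).
So every satisfying assignment has v2 = False.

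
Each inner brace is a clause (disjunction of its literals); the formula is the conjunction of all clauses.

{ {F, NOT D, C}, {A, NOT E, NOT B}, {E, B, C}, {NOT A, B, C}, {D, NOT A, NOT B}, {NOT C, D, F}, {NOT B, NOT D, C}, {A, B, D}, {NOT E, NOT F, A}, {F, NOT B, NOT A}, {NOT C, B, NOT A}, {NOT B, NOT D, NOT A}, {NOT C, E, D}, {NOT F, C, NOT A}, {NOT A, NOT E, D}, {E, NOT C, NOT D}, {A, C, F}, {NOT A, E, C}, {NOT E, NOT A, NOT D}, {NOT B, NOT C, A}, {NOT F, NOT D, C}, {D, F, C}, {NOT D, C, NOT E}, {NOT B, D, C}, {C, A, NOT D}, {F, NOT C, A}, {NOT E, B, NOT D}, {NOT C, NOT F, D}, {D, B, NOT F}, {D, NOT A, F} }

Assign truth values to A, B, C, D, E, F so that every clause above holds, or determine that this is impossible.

Branch on F: set F = true.
Branch on E: set E = false.
Branch on B: set B = true.
Branch on D: set D = true.
From the singleton clause (C), C = true.
But (NOT C) is also a unit clause — contradiction.
Backtrack on D: now try D = false.
From the singleton clause (NOT A), A = false.
From the singleton clause (NOT C), C = false.
But (C) is also a unit clause — contradiction.
Either choice for D ends in contradiction.
Backtrack on B: now try B = false.
From the singleton clause (C), C = true.
From the singleton clause (NOT A), A = false.
From the singleton clause (D), D = true.
But (NOT D) is also a unit clause — contradiction.
Either choice for B ends in contradiction.
Backtrack on E: now try E = true.
From the singleton clause (A), A = true.
From the singleton clause (C), C = true.
From the singleton clause (B), B = true.
From the singleton clause (D), D = true.
But (NOT D) is also a unit clause — contradiction.
Either choice for E ends in contradiction.
Backtrack on F: now try F = false.
Branch on D: set D = false.
From the singleton clause (NOT C), C = false.
But (C) is also a unit clause — contradiction.
Backtrack on D: now try D = true.
From the singleton clause (C), C = true.
From the singleton clause (E), E = true.
From the singleton clause (NOT A), A = false.
But (A) is also a unit clause — contradiction.
Either choice for D ends in contradiction.
Either choice for F ends in contradiction.

UNSATISFIABLE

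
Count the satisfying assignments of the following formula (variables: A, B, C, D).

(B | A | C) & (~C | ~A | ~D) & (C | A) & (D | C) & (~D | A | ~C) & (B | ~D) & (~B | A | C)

5

There are 2^4 = 16 truth assignments over (A, B, C, D).
Check each against the 7 clauses (columns in the order A, B, C, D):
  F F F F  ✗ fails (B | A | C)
  F F F T  ✗ fails (B | A | C)
  F F T F  ✓ satisfies all
  F F T T  ✗ fails (~D | A | ~C)
  F T F F  ✗ fails (C | A)
  F T F T  ✗ fails (C | A)
  F T T F  ✓ satisfies all
  F T T T  ✗ fails (~D | A | ~C)
  T F F F  ✗ fails (D | C)
  T F F T  ✗ fails (B | ~D)
  T F T F  ✓ satisfies all
  T F T T  ✗ fails (~C | ~A | ~D)
  T T F F  ✗ fails (D | C)
  T T F T  ✓ satisfies all
  T T T F  ✓ satisfies all
  T T T T  ✗ fails (~C | ~A | ~D)
5 of the 16 rows are models.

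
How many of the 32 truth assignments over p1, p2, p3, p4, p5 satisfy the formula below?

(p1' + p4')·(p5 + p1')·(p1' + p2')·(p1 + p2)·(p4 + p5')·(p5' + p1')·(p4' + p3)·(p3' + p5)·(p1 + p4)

There are 2^5 = 32 truth assignments over (p1, p2, p3, p4, p5).
Split on p5. With p5 = 1, the clauses containing p5 are satisfied and p5' drops from the rest; 1 of the 2^4 = 16 assignments to the other variables satisfy what remains.
With p5 = 0, by the same count on the reduced clause set, 0 assignments work.
Total: 1 + 0 = 1.

1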